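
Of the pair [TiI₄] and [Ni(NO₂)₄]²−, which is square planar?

[Ni(NO₂)₄]²−

For [TiI₄]: Ligand charges: each iodide is −1. With an overall charge of 0 the titanium centre must be in the +4 oxidation state. Group 4 minus oxidation state 4 gives a d⁰ configuration. A d⁰ ion has no crystal-field stabilisation preference between square planar and tetrahedral, so four ligands adopt the sterically favoured tetrahedral geometry. → tetrahedral.
For [Ni(NO₂)₄]²−: Summing ligand charges against the −2 overall charge gives an oxidation state of +2 for nickel. Ni sits in group 10, so the d-electron count is 10 − 2 = 8. Nitro (N-bound nitrite) is a strong-field ligand (high in the spectrochemical series). A 3d d⁸ ion with strong-field ligands gains enough CFSE to favour square planar over tetrahedral. → square planar.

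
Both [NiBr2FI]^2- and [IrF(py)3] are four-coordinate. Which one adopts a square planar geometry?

[IrF(py)3]

For [NiBr2FI]^2-: Summing ligand charges against the −2 overall charge gives an oxidation state of +2 for nickel. Ni sits in group 10, so the d-electron count is 10 − 2 = 8. Bromide, fluoride, and iodide are weak-field ligands. With weak-field ligands the CFSE gain from square planar is small, so a 3d d⁸ ion takes the sterically preferred tetrahedral geometry. → tetrahedral.
For [IrF(py)3]: Summing ligand charges against the 0 overall charge gives an oxidation state of +1 for iridium. Ir sits in group 9, so the d-electron count is 9 − 1 = 8. A 5d d⁸ ion has a large crystal-field splitting; square planar leaves the high-energy d_{x²−y²} orbital empty and maximises CFSE. → square planar.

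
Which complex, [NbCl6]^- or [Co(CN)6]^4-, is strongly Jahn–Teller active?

[NbCl6]^-: Each chloride is −1; balancing the −1 overall charge requires Nb(V). Niobium is a group-5 element; Nb(V) is therefore d⁰. The d⁰ configuration leaves the e_g set evenly filled (or empty) — no strong Jahn–Teller driving force.
[Co(CN)6]^4-: Ligand charges: each cyanide is −1. With an overall charge of −4 the cobalt centre must be in the +2 oxidation state. Cobalt is a group-9 element; Co(II) is therefore d⁷. Cyanide is a strong-field ligand (high in the spectrochemical series) for a first-row metal, so the complex is low-spin. The t₂g⁶e_g¹ (low-spin) configuration has an unevenly filled e_g set; the Jahn–Teller theorem predicts a tetragonal distortion (typically axial elongation) to lift the degeneracy.

[Co(CN)6]^4-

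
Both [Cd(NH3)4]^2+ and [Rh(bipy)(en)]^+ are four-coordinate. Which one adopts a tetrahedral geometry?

[Cd(NH3)4]^2+

For [Cd(NH3)4]^2+: Ammonia is neutral; balancing the +2 overall charge requires Cd(II). Group 12 minus oxidation state 2 gives a d¹⁰ configuration. A d¹⁰ ion has no crystal-field stabilisation preference between square planar and tetrahedral, so four ligands adopt the sterically favoured tetrahedral geometry. → tetrahedral.
For [Rh(bipy)(en)]^+: 2,2′-bipyridine is neutral; ethylenediamine is neutral; balancing the +1 overall charge requires Rh(I). Rh sits in group 9, so the d-electron count is 9 − 1 = 8. A 4d d⁸ ion has a large crystal-field splitting; square planar leaves the high-energy d_{x²−y²} orbital empty and maximises CFSE. → square planar.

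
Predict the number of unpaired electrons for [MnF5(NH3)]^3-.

Ligand charges: each fluoride is −1; ammonia is neutral. With an overall charge of −3 the manganese centre must be in the +2 oxidation state.
Group 7 minus oxidation state 2 gives a d⁵ configuration.
The spin state decides the count: Fluoride is a weak-field ligand for a first-row metal, so the complex is high-spin.
An octahedral high-spin d⁵ ion is t₂g³e_g², giving 5 unpaired electrons.

5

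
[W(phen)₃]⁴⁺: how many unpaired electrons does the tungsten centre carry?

2 unpaired electrons

Summing ligand charges against the +4 overall charge gives an oxidation state of +4 for tungsten.
W sits in group 6, so the d-electron count is 6 − 4 = 2.
Counting donor atoms: 3×1,10-phenanthroline (bidentate) → 6 donors. Coordination number = 6.
In an octahedral field the d² configuration is t₂g²e_g⁰ (only one arrangement possible), giving 2 unpaired electrons.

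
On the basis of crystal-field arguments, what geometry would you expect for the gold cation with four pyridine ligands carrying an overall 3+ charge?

Summing ligand charges against the +3 overall charge gives an oxidation state of +3 for gold.
Group 11 minus oxidation state 3 gives a d⁸ configuration.
With 4 monodentate ligands the coordination number is 4.
A 5d d⁸ ion has a large crystal-field splitting; square planar leaves the high-energy d_{x²−y²} orbital empty and maximises CFSE.

square planar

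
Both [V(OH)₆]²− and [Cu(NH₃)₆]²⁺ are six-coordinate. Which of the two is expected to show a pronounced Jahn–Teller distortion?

[Cu(NH₃)₆]²⁺

[V(OH)₆]²−: Summing ligand charges against the −2 overall charge gives an oxidation state of +4 for vanadium. Vanadium is a group-5 element; V(IV) is therefore d¹. The d¹ configuration leaves the e_g set evenly filled (or empty) — no strong Jahn–Teller driving force.
[Cu(NH₃)₆]²⁺: Summing ligand charges against the +2 overall charge gives an oxidation state of +2 for copper. Copper is a group-11 element; Cu(II) is therefore d⁹. The t₂g⁶e_g³ configuration has an unevenly filled e_g set; the Jahn–Teller theorem predicts a tetragonal distortion (typically axial elongation) to lift the degeneracy.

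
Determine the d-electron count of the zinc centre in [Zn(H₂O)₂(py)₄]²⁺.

d10

Ligand charges: water is neutral; pyridine is neutral. With an overall charge of +2 the zinc centre must be in the +2 oxidation state.
Zn sits in group 12, so the d-electron count is 12 − 2 = 10.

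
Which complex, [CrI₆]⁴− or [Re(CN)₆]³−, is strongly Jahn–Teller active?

[CrI₆]⁴−: Ligand charges: each iodide is −1. With an overall charge of −4 the chromium centre must be in the +2 oxidation state. Group 6 minus oxidation state 2 gives a d⁴ configuration. Iodide is a weak-field ligand for a first-row metal, so the complex is high-spin. The t₂g³e_g¹ (high-spin) configuration has an unevenly filled e_g set; the Jahn–Teller theorem predicts a tetragonal distortion (typically axial elongation) to lift the degeneracy.
[Re(CN)₆]³−: Each cyanide is −1; balancing the −3 overall charge requires Re(III). Rhenium is a group-7 element; Re(III) is therefore d⁴. A 5d ion has a large Δₒ and is invariably low-spin. The d⁴ configuration leaves the e_g set evenly filled (or empty) — no strong Jahn–Teller driving force.

[CrI₆]⁴−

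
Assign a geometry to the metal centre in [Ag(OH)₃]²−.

trigonal planar

Ligand charges: each hydroxide is −1. With an overall charge of −2 the silver centre must be in the +1 oxidation state.
Ag sits in group 11, so the d-electron count is 11 − 1 = 10.
Coordination number: 3.
Three ligands around a d¹⁰ centre minimise repulsion in a trigonal-planar arrangement.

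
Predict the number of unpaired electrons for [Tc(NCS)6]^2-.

3

Ligand charges: each isothiocyanate is −1. With an overall charge of −2 the technetium centre must be in the +4 oxidation state.
Technetium is a group-7 element; Tc(IV) is therefore d³.
In an octahedral field the d³ configuration is t₂g³e_g⁰ (only one arrangement possible), giving 3 unpaired electrons.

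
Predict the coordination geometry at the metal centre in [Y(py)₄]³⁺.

tetrahedral

Summing ligand charges against the +3 overall charge gives an oxidation state of +3 for yttrium.
Y sits in group 3, so the d-electron count is 3 − 3 = 0.
Coordination number: 4.
A d⁰ ion has no crystal-field stabilisation preference between square planar and tetrahedral, so four ligands adopt the sterically favoured tetrahedral geometry.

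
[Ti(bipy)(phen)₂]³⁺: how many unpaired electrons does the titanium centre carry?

1

2,2′-bipyridine is neutral; 1,10-phenanthroline is neutral; balancing the +3 overall charge requires Ti(III).
Ti sits in group 4, so the d-electron count is 4 − 3 = 1.
Counting donor atoms: 1×2,2′-bipyridine (bidentate) → 2 donors; 2×1,10-phenanthroline (bidentate) → 4 donors. Coordination number = 6.
In an octahedral field the d¹ configuration is t₂g¹e_g⁰ (only one arrangement possible), giving 1 unpaired electron.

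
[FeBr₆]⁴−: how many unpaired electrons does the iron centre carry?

Ligand charges: each bromide is −1. With an overall charge of −4 the iron centre must be in the +2 oxidation state.
Fe sits in group 8, so the d-electron count is 8 − 2 = 6.
The spin state decides the count: Bromide is a weak-field ligand for a first-row metal, so the complex is high-spin.
An octahedral high-spin d⁶ ion is t₂g⁴e_g², giving 4 unpaired electrons.

4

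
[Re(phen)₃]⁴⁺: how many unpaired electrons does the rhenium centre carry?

Summing ligand charges against the +4 overall charge gives an oxidation state of +4 for rhenium.
Re sits in group 7, so the d-electron count is 7 − 4 = 3.
Counting donor atoms: 3×1,10-phenanthroline (bidentate) → 6 donors. Coordination number = 6.
In an octahedral field the d³ configuration is t₂g³e_g⁰ (only one arrangement possible), giving 3 unpaired electrons.

3 unpaired electrons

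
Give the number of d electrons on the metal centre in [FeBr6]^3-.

d5

Ligand charges: each bromide is −1. With an overall charge of −3 the iron centre must be in the +3 oxidation state.
Iron is a group-8 element; Fe(III) is therefore d⁵.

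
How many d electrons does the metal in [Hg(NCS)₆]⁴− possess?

Ligand charges: each isothiocyanate is −1. With an overall charge of −4 the mercury centre must be in the +2 oxidation state.
Hg sits in group 12, so the d-electron count is 12 − 2 = 10.

d10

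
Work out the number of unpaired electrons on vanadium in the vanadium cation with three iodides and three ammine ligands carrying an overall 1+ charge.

Each iodide is −1; ammonia is neutral; balancing the +1 overall charge requires V(IV).
Group 5 minus oxidation state 4 gives a d¹ configuration.
In an octahedral field the d¹ configuration is t₂g¹e_g⁰ (only one arrangement possible), giving 1 unpaired electron.

1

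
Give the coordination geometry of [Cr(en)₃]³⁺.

octahedral

Ethylenediamine is neutral; balancing the +3 overall charge requires Cr(III).
Chromium is a group-6 element; Cr(III) is therefore d³.
Counting donor atoms: 3×ethylenediamine (bidentate) → 6 donors. Coordination number = 6.
Six donors around a single metal centre give an octahedral coordination sphere.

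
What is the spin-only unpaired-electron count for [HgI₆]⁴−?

0

Each iodide is −1; balancing the −4 overall charge requires Hg(II).
Group 12 minus oxidation state 2 gives a d¹⁰ configuration.
In an octahedral field the d¹⁰ configuration is t₂g⁶e_g⁴, giving 0 unpaired electrons.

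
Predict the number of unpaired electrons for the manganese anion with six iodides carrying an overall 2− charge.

Each iodide is −1; balancing the −2 overall charge requires Mn(IV).
Group 7 minus oxidation state 4 gives a d³ configuration.
In an octahedral field the d³ configuration is t₂g³e_g⁰ (only one arrangement possible), giving 3 unpaired electrons.

3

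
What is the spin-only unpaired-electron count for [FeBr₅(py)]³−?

4 unpaired electrons

Summing ligand charges against the −3 overall charge gives an oxidation state of +2 for iron.
Group 8 minus oxidation state 2 gives a d⁶ configuration.
The spin state decides the count: Bromide is a weak-field ligand for a first-row metal, so the complex is high-spin.
An octahedral high-spin d⁶ ion is t₂g⁴e_g², giving 4 unpaired electrons.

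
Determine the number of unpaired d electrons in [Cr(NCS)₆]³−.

Ligand charges: each isothiocyanate is −1. With an overall charge of −3 the chromium centre must be in the +3 oxidation state.
Chromium is a group-6 element; Cr(III) is therefore d³.
In an octahedral field the d³ configuration is t₂g³e_g⁰ (only one arrangement possible), giving 3 unpaired electrons.

3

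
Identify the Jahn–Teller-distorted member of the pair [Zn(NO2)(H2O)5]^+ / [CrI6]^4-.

[Zn(NO2)(H2O)5]^+: Ligand charges: each nitro (N-bound nitrite) is −1; water is neutral. With an overall charge of +1 the zinc centre must be in the +2 oxidation state. Zn sits in group 12, so the d-electron count is 12 − 2 = 10. The d¹⁰ configuration leaves the e_g set evenly filled (or empty) — no strong Jahn–Teller driving force.
[CrI6]^4-: Summing ligand charges against the −4 overall charge gives an oxidation state of +2 for chromium. Group 6 minus oxidation state 2 gives a d⁴ configuration. Iodide is a weak-field ligand for a first-row metal, so the complex is high-spin. The t₂g³e_g¹ (high-spin) configuration has an unevenly filled e_g set; the Jahn–Teller theorem predicts a tetragonal distortion (typically axial elongation) to lift the degeneracy.

[CrI6]^4-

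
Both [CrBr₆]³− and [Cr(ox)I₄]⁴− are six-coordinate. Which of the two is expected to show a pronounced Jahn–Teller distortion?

[CrBr₆]³−: Each bromide is −1; balancing the −3 overall charge requires Cr(III). Cr sits in group 6, so the d-electron count is 6 − 3 = 3. The d³ configuration leaves the e_g set evenly filled (or empty) — no strong Jahn–Teller driving force.
[Cr(ox)I₄]⁴−: Each oxalate is −2; each iodide is −1; balancing the −4 overall charge requires Cr(II). Group 6 minus oxidation state 2 gives a d⁴ configuration. Iodide and oxalate are weak-field ligands for a first-row metal, so the complex is high-spin. The t₂g³e_g¹ (high-spin) configuration has an unevenly filled e_g set; the Jahn–Teller theorem predicts a tetragonal distortion (typically axial elongation) to lift the degeneracy.

[Cr(ox)I₄]⁴−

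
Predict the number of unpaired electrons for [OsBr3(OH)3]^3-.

Summing ligand charges against the −3 overall charge gives an oxidation state of +3 for osmium.
Group 8 minus oxidation state 3 gives a d⁵ configuration.
The spin state decides the count: a 5d ion has a large Δₒ and is invariably low-spin.
An octahedral low-spin d⁵ ion is t₂g⁵e_g⁰, giving 1 unpaired electron.

1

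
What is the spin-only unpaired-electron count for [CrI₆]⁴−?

Summing ligand charges against the −4 overall charge gives an oxidation state of +2 for chromium.
Chromium is a group-6 element; Cr(II) is therefore d⁴.
The spin state decides the count: Iodide is a weak-field ligand for a first-row metal, so the complex is high-spin.
An octahedral high-spin d⁴ ion is t₂g³e_g¹, giving 4 unpaired electrons.

4 unpaired electrons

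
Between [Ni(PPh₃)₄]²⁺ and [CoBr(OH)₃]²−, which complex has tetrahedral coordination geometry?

[CoBr(OH)₃]²−

For [Ni(PPh₃)₄]²⁺: Triphenylphosphine is neutral; balancing the +2 overall charge requires Ni(II). Ni sits in group 10, so the d-electron count is 10 − 2 = 8. Triphenylphosphine is a strong-field ligand (high in the spectrochemical series). A 3d d⁸ ion with strong-field ligands gains enough CFSE to favour square planar over tetrahedral. → square planar.
For [CoBr(OH)₃]²−: Ligand charges: each bromide is −1; each hydroxide is −1. With an overall charge of −2 the cobalt centre must be in the +2 oxidation state. Group 9 minus oxidation state 2 gives a d⁷ configuration. For a high-spin 3d d⁷ ion with weak-field ligands the small Δₜ gives little square-planar CFSE advantage, so four ligands adopt the sterically favoured tetrahedral geometry. → tetrahedral.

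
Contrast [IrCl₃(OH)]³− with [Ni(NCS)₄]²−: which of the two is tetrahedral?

[Ni(NCS)₄]²−

For [IrCl₃(OH)]³−: Ligand charges: each chloride is −1; each hydroxide is −1. With an overall charge of −3 the iridium centre must be in the +1 oxidation state. Iridium is a group-9 element; Ir(I) is therefore d⁸. A 5d d⁸ ion has a large crystal-field splitting; square planar leaves the high-energy d_{x²−y²} orbital empty and maximises CFSE. → square planar.
For [Ni(NCS)₄]²−: Summing ligand charges against the −2 overall charge gives an oxidation state of +2 for nickel. Ni sits in group 10, so the d-electron count is 10 − 2 = 8. Isothiocyanate is a weak-field ligand. With weak-field ligands the CFSE gain from square planar is small, so a 3d d⁸ ion takes the sterically preferred tetrahedral geometry. → tetrahedral.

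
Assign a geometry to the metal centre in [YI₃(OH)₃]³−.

Ligand charges: each iodide is −1; each hydroxide is −1. With an overall charge of −3 the yttrium centre must be in the +3 oxidation state.
Y sits in group 3, so the d-electron count is 3 − 3 = 0.
Coordination number: 6.
Six donors around a single metal centre give an octahedral coordination sphere.

octahedral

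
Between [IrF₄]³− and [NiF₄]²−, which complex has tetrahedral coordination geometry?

[NiF₄]²−

For [IrF₄]³−: Each fluoride is −1; balancing the −3 overall charge requires Ir(I). Group 9 minus oxidation state 1 gives a d⁸ configuration. A 5d d⁸ ion has a large crystal-field splitting; square planar leaves the high-energy d_{x²−y²} orbital empty and maximises CFSE. → square planar.
For [NiF₄]²−: Summing ligand charges against the −2 overall charge gives an oxidation state of +2 for nickel. Group 10 minus oxidation state 2 gives a d⁸ configuration. Fluoride is a weak-field ligand. With weak-field ligands the CFSE gain from square planar is small, so a 3d d⁸ ion takes the sterically preferred tetrahedral geometry. → tetrahedral.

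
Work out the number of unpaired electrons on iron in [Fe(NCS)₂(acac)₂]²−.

Each isothiocyanate is −1; each acetylacetonate is −1; balancing the −2 overall charge requires Fe(II).
Fe sits in group 8, so the d-electron count is 8 − 2 = 6.
Counting donor atoms: 2×isothiocyanate (monodentate) → 2 donors; 2×acetylacetonate (bidentate) → 4 donors. Coordination number = 6.
The spin state decides the count: Acetylacetonate and isothiocyanate are weak-field ligands for a first-row metal, so the complex is high-spin.
An octahedral high-spin d⁶ ion is t₂g⁴e_g², giving 4 unpaired electrons.

4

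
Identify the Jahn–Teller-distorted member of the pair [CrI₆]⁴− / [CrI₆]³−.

[CrI₆]⁴−

[CrI₆]⁴−: Ligand charges: each iodide is −1. With an overall charge of −4 the chromium centre must be in the +2 oxidation state. Group 6 minus oxidation state 2 gives a d⁴ configuration. Iodide is a weak-field ligand for a first-row metal, so the complex is high-spin. The t₂g³e_g¹ (high-spin) configuration has an unevenly filled e_g set; the Jahn–Teller theorem predicts a tetragonal distortion (typically axial elongation) to lift the degeneracy.
[CrI₆]³−: Ligand charges: each iodide is −1. With an overall charge of −3 the chromium centre must be in the +3 oxidation state. Chromium is a group-6 element; Cr(III) is therefore d³. The d³ configuration leaves the e_g set evenly filled (or empty) — no strong Jahn–Teller driving force.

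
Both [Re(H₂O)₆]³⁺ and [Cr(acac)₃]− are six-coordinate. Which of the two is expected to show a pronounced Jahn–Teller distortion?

[Cr(acac)₃]−

[Re(H₂O)₆]³⁺: Summing ligand charges against the +3 overall charge gives an oxidation state of +3 for rhenium. Group 7 minus oxidation state 3 gives a d⁴ configuration. A 5d ion has a large Δₒ and is invariably low-spin. The d⁴ configuration leaves the e_g set evenly filled (or empty) — no strong Jahn–Teller driving force.
[Cr(acac)₃]−: Ligand charges: each acetylacetonate is −1. With an overall charge of −1 the chromium centre must be in the +2 oxidation state. Cr sits in group 6, so the d-electron count is 6 − 2 = 4. Acetylacetonate is a weak-field ligand for a first-row metal, so the complex is high-spin. The t₂g³e_g¹ (high-spin) configuration has an unevenly filled e_g set; the Jahn–Teller theorem predicts a tetragonal distortion (typically axial elongation) to lift the degeneracy.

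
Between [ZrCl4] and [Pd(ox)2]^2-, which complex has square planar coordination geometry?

For [ZrCl4]: Ligand charges: each chloride is −1. With an overall charge of 0 the zirconium centre must be in the +4 oxidation state. Zirconium is a group-4 element; Zr(IV) is therefore d⁰. A d⁰ ion has no crystal-field stabilisation preference between square planar and tetrahedral, so four ligands adopt the sterically favoured tetrahedral geometry. → tetrahedral.
For [Pd(ox)2]^2-: Summing ligand charges against the −2 overall charge gives an oxidation state of +2 for palladium. Palladium is a group-10 element; Pd(II) is therefore d⁸. A 4d d⁸ ion has a large crystal-field splitting; square planar leaves the high-energy d_{x²−y²} orbital empty and maximises CFSE. → square planar.

[Pd(ox)2]^2-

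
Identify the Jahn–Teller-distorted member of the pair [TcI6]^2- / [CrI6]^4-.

[TcI6]^2-: Ligand charges: each iodide is −1. With an overall charge of −2 the technetium centre must be in the +4 oxidation state. Technetium is a group-7 element; Tc(IV) is therefore d³. The d³ configuration leaves the e_g set evenly filled (or empty) — no strong Jahn–Teller driving force.
[CrI6]^4-: Each iodide is −1; balancing the −4 overall charge requires Cr(II). Chromium is a group-6 element; Cr(II) is therefore d⁴. Iodide is a weak-field ligand for a first-row metal, so the complex is high-spin. The t₂g³e_g¹ (high-spin) configuration has an unevenly filled e_g set; the Jahn–Teller theorem predicts a tetragonal distortion (typically axial elongation) to lift the degeneracy.

[CrI6]^4-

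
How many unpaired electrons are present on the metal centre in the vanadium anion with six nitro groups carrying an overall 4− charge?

3 unpaired electrons

Summing ligand charges against the −4 overall charge gives an oxidation state of +2 for vanadium.
V sits in group 5, so the d-electron count is 5 − 2 = 3.
In an octahedral field the d³ configuration is t₂g³e_g⁰ (only one arrangement possible), giving 3 unpaired electrons.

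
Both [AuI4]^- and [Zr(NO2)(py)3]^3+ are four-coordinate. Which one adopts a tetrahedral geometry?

[Zr(NO2)(py)3]^3+

For [AuI4]^-: Ligand charges: each iodide is −1. With an overall charge of −1 the gold centre must be in the +3 oxidation state. Group 11 minus oxidation state 3 gives a d⁸ configuration. A 5d d⁸ ion has a large crystal-field splitting; square planar leaves the high-energy d_{x²−y²} orbital empty and maximises CFSE. → square planar.
For [Zr(NO2)(py)3]^3+: Summing ligand charges against the +3 overall charge gives an oxidation state of +4 for zirconium. Group 4 minus oxidation state 4 gives a d⁰ configuration. A d⁰ ion has no crystal-field stabilisation preference between square planar and tetrahedral, so four ligands adopt the sterically favoured tetrahedral geometry. → tetrahedral.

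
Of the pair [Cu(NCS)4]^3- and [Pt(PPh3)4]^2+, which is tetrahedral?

For [Cu(NCS)4]^3-: Ligand charges: each isothiocyanate is −1. With an overall charge of −3 the copper centre must be in the +1 oxidation state. Group 11 minus oxidation state 1 gives a d¹⁰ configuration. A d¹⁰ ion has no crystal-field stabilisation preference between square planar and tetrahedral, so four ligands adopt the sterically favoured tetrahedral geometry. → tetrahedral.
For [Pt(PPh3)4]^2+: Ligand charges: triphenylphosphine is neutral. With an overall charge of +2 the platinum centre must be in the +2 oxidation state. Group 10 minus oxidation state 2 gives a d⁸ configuration. A 5d d⁸ ion has a large crystal-field splitting; square planar leaves the high-energy d_{x²−y²} orbital empty and maximises CFSE. → square planar.

[Cu(NCS)4]^3-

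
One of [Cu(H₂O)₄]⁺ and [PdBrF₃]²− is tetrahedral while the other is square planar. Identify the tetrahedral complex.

[Cu(H₂O)₄]⁺

For [Cu(H₂O)₄]⁺: Ligand charges: water is neutral. With an overall charge of +1 the copper centre must be in the +1 oxidation state. Cu sits in group 11, so the d-electron count is 11 − 1 = 10. A d¹⁰ ion has no crystal-field stabilisation preference between square planar and tetrahedral, so four ligands adopt the sterically favoured tetrahedral geometry. → tetrahedral.
For [PdBrF₃]²−: Summing ligand charges against the −2 overall charge gives an oxidation state of +2 for palladium. Group 10 minus oxidation state 2 gives a d⁸ configuration. A 4d d⁸ ion has a large crystal-field splitting; square planar leaves the high-energy d_{x²−y²} orbital empty and maximises CFSE. → square planar.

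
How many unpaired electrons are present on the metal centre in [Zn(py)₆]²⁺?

0 unpaired electrons

Pyridine is neutral; balancing the +2 overall charge requires Zn(II).
Zn sits in group 12, so the d-electron count is 12 − 2 = 10.
In an octahedral field the d¹⁰ configuration is t₂g⁶e_g⁴, giving 0 unpaired electrons.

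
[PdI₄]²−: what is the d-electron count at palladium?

Each iodide is −1; balancing the −2 overall charge requires Pd(II).
Pd sits in group 10, so the d-electron count is 10 − 2 = 8.

d⁸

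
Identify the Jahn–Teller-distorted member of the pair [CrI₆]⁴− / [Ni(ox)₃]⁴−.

[CrI₆]⁴−

[CrI₆]⁴−: Ligand charges: each iodide is −1. With an overall charge of −4 the chromium centre must be in the +2 oxidation state. Cr sits in group 6, so the d-electron count is 6 − 2 = 4. Iodide is a weak-field ligand for a first-row metal, so the complex is high-spin. The t₂g³e_g¹ (high-spin) configuration has an unevenly filled e_g set; the Jahn–Teller theorem predicts a tetragonal distortion (typically axial elongation) to lift the degeneracy.
[Ni(ox)₃]⁴−: Ligand charges: each oxalate is −2. With an overall charge of −4 the nickel centre must be in the +2 oxidation state. Nickel is a group-10 element; Ni(II) is therefore d⁸. The d⁸ configuration leaves the e_g set evenly filled (or empty) — no strong Jahn–Teller driving force.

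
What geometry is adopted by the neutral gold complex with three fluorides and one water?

Each fluoride is −1; water is neutral; balancing the 0 overall charge requires Au(III).
Gold is a group-11 element; Au(III) is therefore d⁸.
Coordination number: 4.
A 5d d⁸ ion has a large crystal-field splitting; square planar leaves the high-energy d_{x²−y²} orbital empty and maximises CFSE.

square planar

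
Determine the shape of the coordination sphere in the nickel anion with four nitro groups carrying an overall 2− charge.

square planar

Summing ligand charges against the −2 overall charge gives an oxidation state of +2 for nickel.
Ni sits in group 10, so the d-electron count is 10 − 2 = 8.
Coordination number: 4.
Nitro (N-bound nitrite) is a strong-field ligand (high in the spectrochemical series).
A 3d d⁸ ion with strong-field ligands gains enough CFSE to favour square planar over tetrahedral.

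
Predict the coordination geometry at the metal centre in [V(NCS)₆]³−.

octahedral

Ligand charges: each isothiocyanate is −1. With an overall charge of −3 the vanadium centre must be in the +3 oxidation state.
V sits in group 5, so the d-electron count is 5 − 3 = 2.
With 6 monodentate ligands the coordination number is 6.
Six donors around a single metal centre give an octahedral coordination sphere.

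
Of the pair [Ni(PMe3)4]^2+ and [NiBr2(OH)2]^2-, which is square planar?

[Ni(PMe3)4]^2+

For [Ni(PMe3)4]^2+: Ligand charges: trimethylphosphine is neutral. With an overall charge of +2 the nickel centre must be in the +2 oxidation state. Ni sits in group 10, so the d-electron count is 10 − 2 = 8. Trimethylphosphine is a strong-field ligand (high in the spectrochemical series). A 3d d⁸ ion with strong-field ligands gains enough CFSE to favour square planar over tetrahedral. → square planar.
For [NiBr2(OH)2]^2-: Summing ligand charges against the −2 overall charge gives an oxidation state of +2 for nickel. Ni sits in group 10, so the d-electron count is 10 − 2 = 8. Bromide and hydroxide are weak-field ligands. With weak-field ligands the CFSE gain from square planar is small, so a 3d d⁸ ion takes the sterically preferred tetrahedral geometry. → tetrahedral.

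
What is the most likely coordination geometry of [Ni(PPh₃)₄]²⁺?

square planar

Triphenylphosphine is neutral; balancing the +2 overall charge requires Ni(II).
Group 10 minus oxidation state 2 gives a d⁸ configuration.
Coordination number: 4.
Triphenylphosphine is a strong-field ligand (high in the spectrochemical series).
A 3d d⁸ ion with strong-field ligands gains enough CFSE to favour square planar over tetrahedral.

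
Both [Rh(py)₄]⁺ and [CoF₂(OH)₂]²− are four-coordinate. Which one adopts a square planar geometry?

For [Rh(py)₄]⁺: Pyridine is neutral; balancing the +1 overall charge requires Rh(I). Rhodium is a group-9 element; Rh(I) is therefore d⁸. A 4d d⁸ ion has a large crystal-field splitting; square planar leaves the high-energy d_{x²−y²} orbital empty and maximises CFSE. → square planar.
For [CoF₂(OH)₂]²−: Summing ligand charges against the −2 overall charge gives an oxidation state of +2 for cobalt. Cobalt is a group-9 element; Co(II) is therefore d⁷. For a high-spin 3d d⁷ ion with weak-field ligands the small Δₜ gives little square-planar CFSE advantage, so four ligands adopt the sterically favoured tetrahedral geometry. → tetrahedral.

[Rh(py)₄]⁺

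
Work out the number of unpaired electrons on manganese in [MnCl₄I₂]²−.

Ligand charges: each chloride is −1; each iodide is −1. With an overall charge of −2 the manganese centre must be in the +4 oxidation state.
Group 7 minus oxidation state 4 gives a d³ configuration.
In an octahedral field the d³ configuration is t₂g³e_g⁰ (only one arrangement possible), giving 3 unpaired electrons.

3 unpaired electrons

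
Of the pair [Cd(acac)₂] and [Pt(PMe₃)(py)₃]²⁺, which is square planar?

For [Cd(acac)₂]: Ligand charges: each acetylacetonate is −1. With an overall charge of 0 the cadmium centre must be in the +2 oxidation state. Cd sits in group 12, so the d-electron count is 12 − 2 = 10. A d¹⁰ ion has no crystal-field stabilisation preference between square planar and tetrahedral, so four ligands adopt the sterically favoured tetrahedral geometry. → tetrahedral.
For [Pt(PMe₃)(py)₃]²⁺: Ligand charges: trimethylphosphine is neutral; pyridine is neutral. With an overall charge of +2 the platinum centre must be in the +2 oxidation state. Pt sits in group 10, so the d-electron count is 10 − 2 = 8. A 5d d⁸ ion has a large crystal-field splitting; square planar leaves the high-energy d_{x²−y²} orbital empty and maximises CFSE. → square planar.

[Pt(PMe₃)(py)₃]²⁺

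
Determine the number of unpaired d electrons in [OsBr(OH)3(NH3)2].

2 unpaired electrons

Each bromide is −1; each hydroxide is −1; ammonia is neutral; balancing the 0 overall charge requires Os(IV).
Group 8 minus oxidation state 4 gives a d⁴ configuration.
The spin state decides the count: a 5d ion has a large Δₒ and is invariably low-spin.
An octahedral low-spin d⁴ ion is t₂g⁴e_g⁰, giving 2 unpaired electrons.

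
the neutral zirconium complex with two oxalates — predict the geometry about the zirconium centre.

Summing ligand charges against the 0 overall charge gives an oxidation state of +4 for zirconium.
Group 4 minus oxidation state 4 gives a d⁰ configuration.
Counting donor atoms: 2×oxalate (bidentate) → 4 donors. Coordination number = 4.
A d⁰ ion has no crystal-field stabilisation preference between square planar and tetrahedral, so four ligands adopt the sterically favoured tetrahedral geometry.

tetrahedral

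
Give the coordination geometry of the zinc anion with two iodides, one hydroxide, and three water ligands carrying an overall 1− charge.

Ligand charges: each iodide is −1; each hydroxide is −1; water is neutral. With an overall charge of −1 the zinc centre must be in the +2 oxidation state.
Zn sits in group 12, so the d-electron count is 12 − 2 = 10.
With 6 monodentate ligands the coordination number is 6.
Six donors around a single metal centre give an octahedral coordination sphere.

octahedral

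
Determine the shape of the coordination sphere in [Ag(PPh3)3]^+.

trigonal planar

Triphenylphosphine is neutral; balancing the +1 overall charge requires Ag(I).
Silver is a group-11 element; Ag(I) is therefore d¹⁰.
Coordination number: 3.
Three ligands around a d¹⁰ centre minimise repulsion in a trigonal-planar arrangement.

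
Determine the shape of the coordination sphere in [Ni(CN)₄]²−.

Each cyanide is −1; balancing the −2 overall charge requires Ni(II).
Nickel is a group-10 element; Ni(II) is therefore d⁸.
With 4 monodentate ligands the coordination number is 4.
Cyanide is a strong-field ligand (high in the spectrochemical series).
A 3d d⁸ ion with strong-field ligands gains enough CFSE to favour square planar over tetrahedral.

square planar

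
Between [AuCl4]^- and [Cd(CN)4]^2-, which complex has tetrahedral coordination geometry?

For [AuCl4]^-: Summing ligand charges against the −1 overall charge gives an oxidation state of +3 for gold. Au sits in group 11, so the d-electron count is 11 − 3 = 8. A 5d d⁸ ion has a large crystal-field splitting; square planar leaves the high-energy d_{x²−y²} orbital empty and maximises CFSE. → square planar.
For [Cd(CN)4]^2-: Summing ligand charges against the −2 overall charge gives an oxidation state of +2 for cadmium. Cd sits in group 12, so the d-electron count is 12 − 2 = 10. A d¹⁰ ion has no crystal-field stabilisation preference between square planar and tetrahedral, so four ligands adopt the sterically favoured tetrahedral geometry. → tetrahedral.

[Cd(CN)4]^2-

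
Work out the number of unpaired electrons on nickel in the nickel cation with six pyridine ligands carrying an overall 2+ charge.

2 unpaired electrons

Pyridine is neutral; balancing the +2 overall charge requires Ni(II).
Ni sits in group 10, so the d-electron count is 10 − 2 = 8.
In an octahedral field the d⁸ configuration is t₂g⁶e_g² (only one arrangement possible), giving 2 unpaired electrons.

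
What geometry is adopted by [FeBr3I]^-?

tetrahedral

Ligand charges: each bromide is −1; each iodide is −1. With an overall charge of −1 the iron centre must be in the +3 oxidation state.
Fe sits in group 8, so the d-electron count is 8 − 3 = 5.
Coordination number: 4.
Bromide and iodide are weak-field ligands.
A high-spin d⁵ ion has zero CFSE in either geometry, so four ligands adopt the sterically favoured tetrahedral geometry.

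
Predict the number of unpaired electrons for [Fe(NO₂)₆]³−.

Summing ligand charges against the −3 overall charge gives an oxidation state of +3 for iron.
Fe sits in group 8, so the d-electron count is 8 − 3 = 5.
The spin state decides the count: Nitro (N-bound nitrite) is a strong-field ligand (high in the spectrochemical series) for a first-row metal, so the complex is low-spin.
An octahedral low-spin d⁵ ion is t₂g⁵e_g⁰, giving 1 unpaired electron.

1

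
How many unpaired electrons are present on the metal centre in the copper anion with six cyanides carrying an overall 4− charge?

Ligand charges: each cyanide is −1. With an overall charge of −4 the copper centre must be in the +2 oxidation state.
Cu sits in group 11, so the d-electron count is 11 − 2 = 9.
In an octahedral field the d⁹ configuration is t₂g⁶e_g³ (only one arrangement possible), giving 1 unpaired electron.

1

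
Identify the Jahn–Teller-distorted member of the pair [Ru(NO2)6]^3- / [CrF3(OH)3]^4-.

[Ru(NO2)6]^3-: Ligand charges: each nitro (N-bound nitrite) is −1. With an overall charge of −3 the ruthenium centre must be in the +3 oxidation state. Ruthenium is a group-8 element; Ru(III) is therefore d⁵. A 4d ion has a large Δₒ and is invariably low-spin. The d⁵ configuration leaves the e_g set evenly filled (or empty) — no strong Jahn–Teller driving force.
[CrF3(OH)3]^4-: Each fluoride is −1; each hydroxide is −1; balancing the −4 overall charge requires Cr(II). Chromium is a group-6 element; Cr(II) is therefore d⁴. Fluoride and hydroxide are weak-field ligands for a first-row metal, so the complex is high-spin. The t₂g³e_g¹ (high-spin) configuration has an unevenly filled e_g set; the Jahn–Teller theorem predicts a tetragonal distortion (typically axial elongation) to lift the degeneracy.

[CrF3(OH)3]^4-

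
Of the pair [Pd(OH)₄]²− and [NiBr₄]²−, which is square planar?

[Pd(OH)₄]²−

For [Pd(OH)₄]²−: Ligand charges: each hydroxide is −1. With an overall charge of −2 the palladium centre must be in the +2 oxidation state. Pd sits in group 10, so the d-electron count is 10 − 2 = 8. A 4d d⁸ ion has a large crystal-field splitting; square planar leaves the high-energy d_{x²−y²} orbital empty and maximises CFSE. → square planar.
For [NiBr₄]²−: Each bromide is −1; balancing the −2 overall charge requires Ni(II). Nickel is a group-10 element; Ni(II) is therefore d⁸. Bromide is a weak-field ligand. With weak-field ligands the CFSE gain from square planar is small, so a 3d d⁸ ion takes the sterically preferred tetrahedral geometry. → tetrahedral.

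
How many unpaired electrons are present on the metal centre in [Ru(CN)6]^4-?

0

Each cyanide is −1; balancing the −4 overall charge requires Ru(II).
Ru sits in group 8, so the d-electron count is 8 − 2 = 6.
The spin state decides the count: a 4d ion has a large Δₒ and is invariably low-spin.
An octahedral low-spin d⁶ ion is t₂g⁶e_g⁰, giving 0 unpaired electrons.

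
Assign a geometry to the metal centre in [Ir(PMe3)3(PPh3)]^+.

square planar

Ligand charges: trimethylphosphine is neutral; triphenylphosphine is neutral. With an overall charge of +1 the iridium centre must be in the +1 oxidation state.
Ir sits in group 9, so the d-electron count is 9 − 1 = 8.
With 4 monodentate ligands the coordination number is 4.
A 5d d⁸ ion has a large crystal-field splitting; square planar leaves the high-energy d_{x²−y²} orbital empty and maximises CFSE.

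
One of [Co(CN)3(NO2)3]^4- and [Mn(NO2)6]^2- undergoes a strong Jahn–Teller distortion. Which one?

[Co(CN)3(NO2)3]^4-: Ligand charges: each cyanide is −1; each nitro (N-bound nitrite) is −1. With an overall charge of −4 the cobalt centre must be in the +2 oxidation state. Group 9 minus oxidation state 2 gives a d⁷ configuration. Cyanide and nitro (N-bound nitrite) are strong-field ligands (high in the spectrochemical series) for a first-row metal, so the complex is low-spin. The t₂g⁶e_g¹ (low-spin) configuration has an unevenly filled e_g set; the Jahn–Teller theorem predicts a tetragonal distortion (typically axial elongation) to lift the degeneracy.
[Mn(NO2)6]^2-: Summing ligand charges against the −2 overall charge gives an oxidation state of +4 for manganese. Group 7 minus oxidation state 4 gives a d³ configuration. The d³ configuration leaves the e_g set evenly filled (or empty) — no strong Jahn–Teller driving force.

[Co(CN)3(NO2)3]^4-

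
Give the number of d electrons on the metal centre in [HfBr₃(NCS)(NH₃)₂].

d0

Each bromide is −1; each isothiocyanate is −1; ammonia is neutral; balancing the 0 overall charge requires Hf(IV).
Group 4 minus oxidation state 4 gives a d⁰ configuration.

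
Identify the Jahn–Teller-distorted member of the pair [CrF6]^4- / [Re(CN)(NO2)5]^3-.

[CrF6]^4-

[CrF6]^4-: Ligand charges: each fluoride is −1. With an overall charge of −4 the chromium centre must be in the +2 oxidation state. Chromium is a group-6 element; Cr(II) is therefore d⁴. Fluoride is a weak-field ligand for a first-row metal, so the complex is high-spin. The t₂g³e_g¹ (high-spin) configuration has an unevenly filled e_g set; the Jahn–Teller theorem predicts a tetragonal distortion (typically axial elongation) to lift the degeneracy.
[Re(CN)(NO2)5]^3-: Ligand charges: each cyanide is −1; each nitro (N-bound nitrite) is −1. With an overall charge of −3 the rhenium centre must be in the +3 oxidation state. Re sits in group 7, so the d-electron count is 7 − 3 = 4. A 5d ion has a large Δₒ and is invariably low-spin. The d⁴ configuration leaves the e_g set evenly filled (or empty) — no strong Jahn–Teller driving force.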